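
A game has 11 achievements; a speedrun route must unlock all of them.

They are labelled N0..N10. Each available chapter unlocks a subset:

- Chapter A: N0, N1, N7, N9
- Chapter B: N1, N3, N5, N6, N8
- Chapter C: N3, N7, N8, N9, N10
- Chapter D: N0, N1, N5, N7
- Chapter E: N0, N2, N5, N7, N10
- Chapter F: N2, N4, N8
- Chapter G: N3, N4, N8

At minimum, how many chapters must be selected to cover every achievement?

4

Take {B, C, E, G}. Their union is {N0, N1, N2, N3, N4, N5, N6, N7, N8, N9, N10}, which is all 11 achievements.
No 3 of the 7 chapters cover everything (all 35 combinations miss at least one achievement), so 4 is optimal.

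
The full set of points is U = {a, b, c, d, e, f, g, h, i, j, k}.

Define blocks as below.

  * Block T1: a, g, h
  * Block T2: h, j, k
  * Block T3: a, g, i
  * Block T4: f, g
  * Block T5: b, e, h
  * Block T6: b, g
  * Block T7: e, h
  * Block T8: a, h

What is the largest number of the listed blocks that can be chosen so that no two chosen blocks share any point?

T2, T4 are pairwise disjoint (T2={h,j,k}; T4={f,g}).
Every remaining block overlaps one of these, and no 3 of the listed blocks are pairwise disjoint, so 2 is the maximum.

2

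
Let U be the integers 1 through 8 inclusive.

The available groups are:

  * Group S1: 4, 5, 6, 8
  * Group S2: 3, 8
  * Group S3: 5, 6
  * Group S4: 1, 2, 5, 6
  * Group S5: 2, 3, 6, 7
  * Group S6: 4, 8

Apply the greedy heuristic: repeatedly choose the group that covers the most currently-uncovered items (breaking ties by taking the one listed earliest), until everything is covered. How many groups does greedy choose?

3

Greedy: pick S1 (covers 4 new) → pick S5 (covers 3 new) → pick S4 (covers 1 new). Total picks: 3.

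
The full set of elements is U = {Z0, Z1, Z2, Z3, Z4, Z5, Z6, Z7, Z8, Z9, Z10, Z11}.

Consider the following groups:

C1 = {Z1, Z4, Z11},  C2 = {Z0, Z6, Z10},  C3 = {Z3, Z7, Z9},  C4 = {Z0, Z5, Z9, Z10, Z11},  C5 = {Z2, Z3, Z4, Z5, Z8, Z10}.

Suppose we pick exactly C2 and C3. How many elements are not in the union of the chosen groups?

Union of C2, C3 = {Z0, Z3, Z6, Z7, Z9, Z10}.
Not covered: Z1, Z2, Z4, Z5, Z8, Z11 — 6 elements.

6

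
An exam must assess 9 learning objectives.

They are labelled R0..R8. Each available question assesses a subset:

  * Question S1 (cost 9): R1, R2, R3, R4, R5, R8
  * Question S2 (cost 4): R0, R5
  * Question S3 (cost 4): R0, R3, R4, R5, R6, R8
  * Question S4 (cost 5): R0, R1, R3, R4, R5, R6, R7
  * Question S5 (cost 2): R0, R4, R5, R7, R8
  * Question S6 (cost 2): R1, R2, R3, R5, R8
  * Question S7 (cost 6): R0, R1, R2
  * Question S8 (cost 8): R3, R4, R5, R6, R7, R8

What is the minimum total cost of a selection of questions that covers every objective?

S4, S6 together cover every objective (S4 ∪ S6 = {R0, R1, R2, R3, R4, R5, R6, R7, R8}); total cost 5 + 2 = 7.
The greedy pick S5, S6, S3 costs 8; no covering selection beats 7.

7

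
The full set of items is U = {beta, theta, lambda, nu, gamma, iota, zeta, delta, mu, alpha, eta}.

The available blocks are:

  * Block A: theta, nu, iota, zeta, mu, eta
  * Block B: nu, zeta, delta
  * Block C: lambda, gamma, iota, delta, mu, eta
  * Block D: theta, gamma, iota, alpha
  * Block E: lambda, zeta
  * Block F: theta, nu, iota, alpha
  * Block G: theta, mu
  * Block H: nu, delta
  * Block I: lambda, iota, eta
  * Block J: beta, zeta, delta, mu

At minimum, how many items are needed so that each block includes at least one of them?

3

The 3 items {theta, lambda, delta} hit every block.
The blocks D, E, H are pairwise disjoint, so any hitting set needs a separate item for each — at least 3. Hence 3 is optimal.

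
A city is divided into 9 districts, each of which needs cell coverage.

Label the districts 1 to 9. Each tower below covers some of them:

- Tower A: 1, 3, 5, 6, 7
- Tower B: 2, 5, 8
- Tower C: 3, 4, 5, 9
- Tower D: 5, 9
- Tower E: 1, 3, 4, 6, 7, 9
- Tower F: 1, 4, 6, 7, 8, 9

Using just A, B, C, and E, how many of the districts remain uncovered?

Union of A, B, C, E = {1, 2, 3, 4, 5, 6, 7, 8, 9} — that's every district, so 0 are uncovered.

0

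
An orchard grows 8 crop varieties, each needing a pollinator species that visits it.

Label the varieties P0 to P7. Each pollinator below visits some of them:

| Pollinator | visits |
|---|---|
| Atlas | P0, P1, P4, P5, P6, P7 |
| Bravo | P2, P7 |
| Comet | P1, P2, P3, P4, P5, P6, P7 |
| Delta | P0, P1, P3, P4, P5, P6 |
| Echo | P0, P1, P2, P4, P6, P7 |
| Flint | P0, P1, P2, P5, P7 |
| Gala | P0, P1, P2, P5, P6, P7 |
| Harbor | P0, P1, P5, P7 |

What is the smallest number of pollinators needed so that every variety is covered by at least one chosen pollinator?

2

Delta and Flint together: Delta ∪ Flint = {P0, P1, P2, P3, P4, P5, P6, P7} — every variety is covered.
No single pollinator has all 8 varieties (the largest, Comet, has 7), so 2 is optimal.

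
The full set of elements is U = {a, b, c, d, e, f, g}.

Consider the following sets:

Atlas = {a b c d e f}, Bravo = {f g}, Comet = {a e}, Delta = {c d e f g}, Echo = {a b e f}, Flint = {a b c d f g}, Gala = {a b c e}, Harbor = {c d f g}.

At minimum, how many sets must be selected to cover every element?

2

Take {Echo, Harbor}. Their union is {a, b, c, d, e, f, g}, which is all 7 elements.
No single set has all 7 elements (the largest, Atlas, has 6), so 2 is optimal.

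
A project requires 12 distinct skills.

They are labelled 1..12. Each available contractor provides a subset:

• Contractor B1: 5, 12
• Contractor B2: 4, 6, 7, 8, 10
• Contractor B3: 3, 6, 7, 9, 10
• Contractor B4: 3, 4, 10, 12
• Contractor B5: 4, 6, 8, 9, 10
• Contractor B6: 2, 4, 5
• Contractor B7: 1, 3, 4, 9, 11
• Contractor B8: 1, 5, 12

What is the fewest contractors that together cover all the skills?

Take {B2, B6, B7, B8}. Their union is {1, 2, 3, 4, 5, 6, 7, 8, 9, 10, 11, 12}, which is all 12 skills.
No 3 of the 8 contractors cover everything (all 56 combinations miss at least one skill), so 4 is optimal.

4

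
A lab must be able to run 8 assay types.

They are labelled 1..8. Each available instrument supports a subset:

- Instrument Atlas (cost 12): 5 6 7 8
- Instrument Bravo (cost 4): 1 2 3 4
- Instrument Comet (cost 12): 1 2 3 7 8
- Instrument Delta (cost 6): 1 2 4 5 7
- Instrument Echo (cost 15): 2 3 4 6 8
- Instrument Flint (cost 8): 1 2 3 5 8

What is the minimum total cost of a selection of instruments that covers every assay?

Atlas, Bravo together cover every assay (Atlas ∪ Bravo = {1, 2, 3, 4, 5, 6, 7, 8}); total cost 12 + 4 = 16.
No covering selection has total cost below 16.

16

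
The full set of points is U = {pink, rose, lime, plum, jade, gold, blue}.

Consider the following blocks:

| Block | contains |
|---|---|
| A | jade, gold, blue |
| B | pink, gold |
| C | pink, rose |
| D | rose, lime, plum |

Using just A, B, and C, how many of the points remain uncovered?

2

Union of A, B, C = {pink, rose, jade, gold, blue}.
Not covered: lime, plum — 2 points.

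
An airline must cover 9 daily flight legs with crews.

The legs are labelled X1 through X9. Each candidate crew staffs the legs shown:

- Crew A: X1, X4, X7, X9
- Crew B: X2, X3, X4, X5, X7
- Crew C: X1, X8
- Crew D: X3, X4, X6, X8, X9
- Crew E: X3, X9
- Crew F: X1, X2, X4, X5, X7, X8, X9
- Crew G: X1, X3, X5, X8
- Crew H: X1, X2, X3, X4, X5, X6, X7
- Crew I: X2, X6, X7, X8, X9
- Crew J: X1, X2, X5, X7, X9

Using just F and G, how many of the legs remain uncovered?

1

Union of F, G = {X1, X2, X3, X4, X5, X7, X8, X9}.
Not covered: X6 — 1 leg.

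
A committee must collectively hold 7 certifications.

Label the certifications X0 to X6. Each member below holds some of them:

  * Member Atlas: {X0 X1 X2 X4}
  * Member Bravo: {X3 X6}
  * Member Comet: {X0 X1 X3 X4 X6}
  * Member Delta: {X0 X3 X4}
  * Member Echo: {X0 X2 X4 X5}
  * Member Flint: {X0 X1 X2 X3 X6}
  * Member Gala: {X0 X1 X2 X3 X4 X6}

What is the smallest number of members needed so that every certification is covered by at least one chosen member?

Take {Echo, Gala}. Their union is {X0, X1, X2, X3, X4, X5, X6}, which is all 7 certifications.
No single member has all 7 certifications (the largest, Gala, has 6), so 2 is optimal.

2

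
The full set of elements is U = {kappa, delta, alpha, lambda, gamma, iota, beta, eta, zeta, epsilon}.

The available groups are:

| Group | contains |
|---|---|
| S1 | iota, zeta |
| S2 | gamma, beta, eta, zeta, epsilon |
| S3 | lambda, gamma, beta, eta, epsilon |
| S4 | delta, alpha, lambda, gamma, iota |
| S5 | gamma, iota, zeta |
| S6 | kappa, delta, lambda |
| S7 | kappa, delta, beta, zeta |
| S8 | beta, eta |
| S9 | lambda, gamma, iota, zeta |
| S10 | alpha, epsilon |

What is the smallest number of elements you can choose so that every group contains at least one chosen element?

Take H = {delta, eta, zeta, epsilon}. Each listed group contains at least one of these, so H is a hitting set of size 4.
The groups S5, S6, S8, S10 are pairwise disjoint, so any hitting set needs a separate element for each — at least 4. Hence 4 is optimal.

4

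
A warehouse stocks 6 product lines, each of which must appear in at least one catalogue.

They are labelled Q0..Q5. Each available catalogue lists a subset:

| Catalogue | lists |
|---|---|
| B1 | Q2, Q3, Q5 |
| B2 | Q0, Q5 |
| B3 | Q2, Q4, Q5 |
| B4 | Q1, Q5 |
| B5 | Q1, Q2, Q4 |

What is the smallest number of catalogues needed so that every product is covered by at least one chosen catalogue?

3

Take {B1, B2, B5}. Their union is {Q0, Q1, Q2, Q3, Q4, Q5}, which is all 6 products.
Only B2 contains Q0, so B2 is forced; the remaining 4 products need at least 2 more catalogues (each remaining catalogue adds at most 3) — so at least 3 catalogues are needed, and 3 is optimal.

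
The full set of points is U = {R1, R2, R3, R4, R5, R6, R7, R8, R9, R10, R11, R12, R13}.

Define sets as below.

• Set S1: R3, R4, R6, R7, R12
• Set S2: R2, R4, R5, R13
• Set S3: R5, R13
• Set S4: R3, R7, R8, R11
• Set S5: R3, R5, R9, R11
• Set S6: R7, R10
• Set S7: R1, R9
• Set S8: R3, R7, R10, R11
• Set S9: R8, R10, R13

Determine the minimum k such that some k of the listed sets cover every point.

S1 and S2 and S4 and S6 and S7 together: S1 ∪ S2 ∪ S4 ∪ S6 ∪ S7 = {R1, R2, R3, R4, R5, R6, R7, R8, R9, R10, R11, R12, R13} — every point is covered.
No 4 of the 9 sets cover everything (all 126 combinations miss at least one point), so 5 is optimal.

5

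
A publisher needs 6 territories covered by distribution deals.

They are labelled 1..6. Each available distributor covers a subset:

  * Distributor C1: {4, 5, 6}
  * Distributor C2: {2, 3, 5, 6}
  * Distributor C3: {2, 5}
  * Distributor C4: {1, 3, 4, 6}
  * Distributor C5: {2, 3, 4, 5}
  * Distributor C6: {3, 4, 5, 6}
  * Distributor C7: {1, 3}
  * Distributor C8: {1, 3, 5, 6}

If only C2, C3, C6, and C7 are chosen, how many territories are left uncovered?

Union of C2, C3, C6, C7 = {1, 2, 3, 4, 5, 6} — that's every territory, so 0 are uncovered.

0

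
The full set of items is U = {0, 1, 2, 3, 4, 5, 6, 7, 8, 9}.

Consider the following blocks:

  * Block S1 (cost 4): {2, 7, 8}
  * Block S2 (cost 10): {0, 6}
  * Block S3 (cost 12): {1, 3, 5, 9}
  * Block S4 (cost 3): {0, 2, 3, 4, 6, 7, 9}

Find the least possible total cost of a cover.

S1, S3, S4 together cover every item (S1 ∪ S3 ∪ S4 = {0, 1, 2, 3, 4, 5, 6, 7, 8, 9}); total cost 4 + 12 + 3 = 19.
No covering selection has total cost below 19.

19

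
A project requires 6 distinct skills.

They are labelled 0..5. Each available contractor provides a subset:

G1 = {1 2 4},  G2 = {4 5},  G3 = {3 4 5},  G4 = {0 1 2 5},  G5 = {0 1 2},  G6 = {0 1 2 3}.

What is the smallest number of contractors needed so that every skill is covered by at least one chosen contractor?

G3 and G5 together: G3 ∪ G5 = {0, 1, 2, 3, 4, 5} — every skill is covered.
No single contractor has all 6 skills (the largest, G4, has 4), so 2 is optimal.

2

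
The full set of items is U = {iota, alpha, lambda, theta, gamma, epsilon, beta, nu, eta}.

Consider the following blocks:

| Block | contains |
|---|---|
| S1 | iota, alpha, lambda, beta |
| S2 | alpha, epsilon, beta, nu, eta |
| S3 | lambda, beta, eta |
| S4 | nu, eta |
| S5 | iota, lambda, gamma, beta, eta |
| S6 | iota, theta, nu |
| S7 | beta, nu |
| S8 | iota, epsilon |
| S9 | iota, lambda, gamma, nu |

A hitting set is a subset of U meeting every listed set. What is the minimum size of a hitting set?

H = {iota, beta, eta} meets every block (each contains at least one member of H), and |H| = 3.
No choice of 2 items meets every block, so 3 is the minimum.

3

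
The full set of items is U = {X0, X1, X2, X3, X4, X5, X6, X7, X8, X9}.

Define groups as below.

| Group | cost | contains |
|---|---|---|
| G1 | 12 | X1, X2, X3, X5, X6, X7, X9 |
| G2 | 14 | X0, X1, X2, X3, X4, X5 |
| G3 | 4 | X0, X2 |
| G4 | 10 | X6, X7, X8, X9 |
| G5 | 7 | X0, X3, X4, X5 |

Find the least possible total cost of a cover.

G2, G4 together cover every item (G2 ∪ G4 = {X0, X1, X2, X3, X4, X5, X6, X7, X8, X9}); total cost 14 + 10 = 24.
The greedy pick G1, G5, G4 costs 29; no covering selection beats 24.

24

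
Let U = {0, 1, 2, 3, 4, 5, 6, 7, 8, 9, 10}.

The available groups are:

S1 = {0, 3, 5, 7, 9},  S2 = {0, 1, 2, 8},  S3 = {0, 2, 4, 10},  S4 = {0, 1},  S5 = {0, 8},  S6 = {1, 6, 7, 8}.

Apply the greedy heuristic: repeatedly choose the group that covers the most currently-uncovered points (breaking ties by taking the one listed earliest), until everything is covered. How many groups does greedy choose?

4

Greedy: pick S1 (covers 5 new) → pick S2 (covers 3 new) → pick S3 (covers 2 new) → pick S6 (covers 1 new). Total picks: 4.
(The true minimum cover uses only 3 groups, so greedy is not optimal here.)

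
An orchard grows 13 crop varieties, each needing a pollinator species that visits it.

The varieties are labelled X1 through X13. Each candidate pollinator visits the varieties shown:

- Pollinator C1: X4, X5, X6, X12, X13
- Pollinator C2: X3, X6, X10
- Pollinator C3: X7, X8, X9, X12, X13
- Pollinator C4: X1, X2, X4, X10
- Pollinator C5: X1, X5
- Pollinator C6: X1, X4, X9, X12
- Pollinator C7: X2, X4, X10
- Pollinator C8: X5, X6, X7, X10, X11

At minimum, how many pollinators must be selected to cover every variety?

Take {C2, C3, C4, C8}. Their union is {X1, X2, X3, X4, X5, X6, X7, X8, X9, X10, X11, X12, X13}, which is all 13 varieties.
No 3 of the 8 pollinators cover everything (all 56 combinations miss at least one variety), so 4 is optimal.

4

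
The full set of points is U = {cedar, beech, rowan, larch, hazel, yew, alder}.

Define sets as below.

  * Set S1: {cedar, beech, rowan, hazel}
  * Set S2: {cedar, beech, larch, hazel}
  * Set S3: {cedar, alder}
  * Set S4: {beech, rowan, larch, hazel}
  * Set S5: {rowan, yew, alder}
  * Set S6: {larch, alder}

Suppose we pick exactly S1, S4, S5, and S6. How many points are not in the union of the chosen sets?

Union of S1, S4, S5, S6 = {cedar, beech, rowan, larch, hazel, yew, alder} — that's every point, so 0 are uncovered.

0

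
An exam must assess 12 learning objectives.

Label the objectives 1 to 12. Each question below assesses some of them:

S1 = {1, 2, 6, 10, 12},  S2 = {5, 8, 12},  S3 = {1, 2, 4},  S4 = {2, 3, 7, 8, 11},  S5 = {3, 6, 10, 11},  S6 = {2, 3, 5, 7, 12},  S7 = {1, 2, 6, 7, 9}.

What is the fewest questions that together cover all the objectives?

Take {S2, S3, S5, S7}. Their union is {1, 2, 3, 4, 5, 6, 7, 8, 9, 10, 11, 12}, which is all 12 objectives.
Only S3 contains 4, so S3 is forced; the remaining 9 objectives need at least 3 more questions (each remaining question adds at most 4) — so at least 4 questions are needed, and 4 is optimal.

4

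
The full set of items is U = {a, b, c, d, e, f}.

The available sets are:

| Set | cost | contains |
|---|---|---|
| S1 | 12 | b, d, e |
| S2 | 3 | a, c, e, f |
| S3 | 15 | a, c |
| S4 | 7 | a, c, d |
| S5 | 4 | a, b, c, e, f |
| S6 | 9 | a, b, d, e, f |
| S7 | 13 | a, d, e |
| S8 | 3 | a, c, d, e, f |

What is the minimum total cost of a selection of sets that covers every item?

7

S5, S8 together cover every item (S5 ∪ S8 = {a, b, c, d, e, f}); total cost 4 + 3 = 7.
No covering selection has total cost below 7.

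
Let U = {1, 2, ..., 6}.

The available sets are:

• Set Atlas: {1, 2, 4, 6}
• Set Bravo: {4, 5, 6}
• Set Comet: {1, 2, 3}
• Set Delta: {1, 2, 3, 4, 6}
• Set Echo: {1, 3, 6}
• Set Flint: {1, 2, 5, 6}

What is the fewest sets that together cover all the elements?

Bravo and Delta cover everything between them: the union {1, 2, 3, 4, 5, 6} is all of U.
No single set has all 6 elements (the largest, Delta, has 5), so 2 is optimal.

2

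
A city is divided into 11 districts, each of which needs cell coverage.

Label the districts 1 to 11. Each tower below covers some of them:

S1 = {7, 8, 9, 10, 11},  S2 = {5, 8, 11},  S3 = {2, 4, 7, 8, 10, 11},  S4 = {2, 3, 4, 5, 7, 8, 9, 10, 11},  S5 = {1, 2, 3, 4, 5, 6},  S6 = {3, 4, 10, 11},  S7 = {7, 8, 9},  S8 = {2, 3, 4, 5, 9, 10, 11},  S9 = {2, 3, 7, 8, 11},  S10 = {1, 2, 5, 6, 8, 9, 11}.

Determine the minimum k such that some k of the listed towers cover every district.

2

S4 and S5 together: S4 ∪ S5 = {1, 2, 3, 4, 5, 6, 7, 8, 9, 10, 11} — every district is covered.
No single tower has all 11 districts (the largest, S4, has 9), so 2 is optimal.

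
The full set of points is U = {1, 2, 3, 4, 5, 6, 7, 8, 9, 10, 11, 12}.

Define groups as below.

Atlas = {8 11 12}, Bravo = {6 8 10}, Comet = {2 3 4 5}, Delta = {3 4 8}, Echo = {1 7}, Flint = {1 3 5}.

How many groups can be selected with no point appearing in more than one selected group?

Atlas, Comet, Echo are pairwise disjoint (Atlas={8,11,12}; Comet={2,3,4,5}; Echo={1,7}).
Every remaining group overlaps one of these, and no 4 of the listed groups are pairwise disjoint, so 3 is the maximum.

3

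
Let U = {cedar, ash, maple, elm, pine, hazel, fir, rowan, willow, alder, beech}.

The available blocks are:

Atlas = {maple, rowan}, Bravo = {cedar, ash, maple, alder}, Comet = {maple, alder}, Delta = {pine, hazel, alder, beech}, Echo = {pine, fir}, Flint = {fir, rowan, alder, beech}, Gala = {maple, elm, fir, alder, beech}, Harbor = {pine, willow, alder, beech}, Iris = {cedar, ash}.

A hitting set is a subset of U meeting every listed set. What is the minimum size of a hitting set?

4

Take H = {cedar, maple, fir, alder}. Each listed block contains at least one of these, so H is a hitting set of size 4.
No choice of 3 elements meets every block, so 4 is the minimum.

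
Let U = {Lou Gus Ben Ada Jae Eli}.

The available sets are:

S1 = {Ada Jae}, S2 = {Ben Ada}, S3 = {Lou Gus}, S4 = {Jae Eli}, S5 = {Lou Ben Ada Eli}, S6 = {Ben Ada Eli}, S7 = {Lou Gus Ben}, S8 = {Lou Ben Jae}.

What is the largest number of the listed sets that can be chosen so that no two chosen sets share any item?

3

S2, S3, S4 are pairwise disjoint (S2={Ben,Ada}; S3={Lou,Gus}; S4={Jae,Eli}).
Every remaining set overlaps one of these, and no 4 of the listed sets are pairwise disjoint, so 3 is the maximum.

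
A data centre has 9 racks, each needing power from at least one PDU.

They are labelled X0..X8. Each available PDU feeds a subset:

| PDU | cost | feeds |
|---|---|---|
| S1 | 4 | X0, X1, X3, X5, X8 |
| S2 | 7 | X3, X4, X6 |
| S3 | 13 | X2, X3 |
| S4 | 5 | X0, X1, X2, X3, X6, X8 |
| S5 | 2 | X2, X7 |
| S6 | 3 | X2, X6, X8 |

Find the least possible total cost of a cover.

13

S1, S2, S5 together cover every rack (S1 ∪ S2 ∪ S5 = {X0, X1, X2, X3, X4, X5, X6, X7, X8}); total cost 4 + 7 + 2 = 13.
The greedy pick S1, S5, S6, S2 costs 16; no covering selection beats 13.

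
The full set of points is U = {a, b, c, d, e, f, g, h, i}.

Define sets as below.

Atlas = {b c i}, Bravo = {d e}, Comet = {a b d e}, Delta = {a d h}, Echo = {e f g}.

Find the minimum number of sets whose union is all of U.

Take {Atlas, Delta, Echo}. Their union is {a, b, c, d, e, f, g, h, i}, which is all 9 points.
Each set has at most 4 points, and 2·4 = 8 < 9 — so at least 3 sets are needed, and 3 is optimal.

3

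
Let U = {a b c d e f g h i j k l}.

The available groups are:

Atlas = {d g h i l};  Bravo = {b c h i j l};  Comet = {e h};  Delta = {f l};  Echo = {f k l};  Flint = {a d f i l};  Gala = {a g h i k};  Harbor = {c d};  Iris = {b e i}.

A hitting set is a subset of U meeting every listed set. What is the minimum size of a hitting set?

Take T = {c, f, h, i}. Each listed group contains at least one of these, so T is a hitting set of size 4.
No choice of 3 points meets every group, so 4 is the minimum.

4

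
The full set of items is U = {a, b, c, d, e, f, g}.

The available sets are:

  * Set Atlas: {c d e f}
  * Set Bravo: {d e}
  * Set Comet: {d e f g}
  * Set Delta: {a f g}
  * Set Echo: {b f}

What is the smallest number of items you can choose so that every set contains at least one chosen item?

2

The 2 items {d, f} hit every set.
The sets Bravo, Delta are pairwise disjoint, so any hitting set needs a separate item for each — at least 2. Hence 2 is optimal.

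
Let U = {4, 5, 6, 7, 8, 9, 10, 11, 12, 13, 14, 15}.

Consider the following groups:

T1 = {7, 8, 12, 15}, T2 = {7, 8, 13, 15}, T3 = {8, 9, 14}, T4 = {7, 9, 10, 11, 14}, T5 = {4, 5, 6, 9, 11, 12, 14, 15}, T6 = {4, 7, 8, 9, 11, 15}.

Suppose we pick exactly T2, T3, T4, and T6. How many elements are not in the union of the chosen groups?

3

Union of T2, T3, T4, T6 = {4, 7, 8, 9, 10, 11, 13, 14, 15}.
Not covered: 5, 6, 12 — 3 elements.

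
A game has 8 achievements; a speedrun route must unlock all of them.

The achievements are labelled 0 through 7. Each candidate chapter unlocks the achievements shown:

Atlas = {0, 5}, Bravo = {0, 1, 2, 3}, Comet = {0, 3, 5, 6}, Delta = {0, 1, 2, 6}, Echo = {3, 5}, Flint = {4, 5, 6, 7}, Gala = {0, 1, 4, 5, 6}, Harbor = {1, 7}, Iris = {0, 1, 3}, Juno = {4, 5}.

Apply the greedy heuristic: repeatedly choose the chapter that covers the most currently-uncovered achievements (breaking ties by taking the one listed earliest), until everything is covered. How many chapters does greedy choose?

Greedy: pick Gala (covers 5 new) → pick Bravo (covers 2 new) → pick Flint (covers 1 new). Total picks: 3.
(The true minimum cover uses only 2 chapters, so greedy is not optimal here.)

3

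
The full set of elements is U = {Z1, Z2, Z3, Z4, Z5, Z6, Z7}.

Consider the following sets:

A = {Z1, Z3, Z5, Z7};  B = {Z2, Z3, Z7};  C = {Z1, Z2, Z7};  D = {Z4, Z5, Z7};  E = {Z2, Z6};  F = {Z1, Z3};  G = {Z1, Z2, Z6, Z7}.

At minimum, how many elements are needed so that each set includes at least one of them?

3

The 3 elements {Z2, Z3, Z5} hit every set.
The sets D, E, F are pairwise disjoint, so any hitting set needs a separate element for each — at least 3. Hence 3 is optimal.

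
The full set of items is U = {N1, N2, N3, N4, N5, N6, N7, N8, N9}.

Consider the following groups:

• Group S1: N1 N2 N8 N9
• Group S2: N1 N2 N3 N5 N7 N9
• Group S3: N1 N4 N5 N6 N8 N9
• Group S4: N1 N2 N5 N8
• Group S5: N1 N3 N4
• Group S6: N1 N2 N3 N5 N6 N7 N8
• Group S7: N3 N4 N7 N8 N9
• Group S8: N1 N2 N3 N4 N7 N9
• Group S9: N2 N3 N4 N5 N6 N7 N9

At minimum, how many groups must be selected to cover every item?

S6 and S9 together: S6 ∪ S9 = {N1, N2, N3, N4, N5, N6, N7, N8, N9} — every item is covered.
No single group has all 9 items (the largest, S6, has 7), so 2 is optimal.

2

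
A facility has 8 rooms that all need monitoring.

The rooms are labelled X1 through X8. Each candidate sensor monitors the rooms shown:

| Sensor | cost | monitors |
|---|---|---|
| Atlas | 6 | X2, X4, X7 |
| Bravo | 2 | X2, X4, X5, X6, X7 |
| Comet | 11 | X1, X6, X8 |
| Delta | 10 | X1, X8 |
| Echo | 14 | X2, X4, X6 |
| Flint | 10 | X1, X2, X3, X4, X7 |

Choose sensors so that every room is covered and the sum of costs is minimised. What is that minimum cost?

22

Bravo, Delta, Flint together cover every room (Bravo ∪ Delta ∪ Flint = {X1, X2, X3, X4, X5, X6, X7, X8}); total cost 2 + 10 + 10 = 22.
No covering selection has total cost below 22.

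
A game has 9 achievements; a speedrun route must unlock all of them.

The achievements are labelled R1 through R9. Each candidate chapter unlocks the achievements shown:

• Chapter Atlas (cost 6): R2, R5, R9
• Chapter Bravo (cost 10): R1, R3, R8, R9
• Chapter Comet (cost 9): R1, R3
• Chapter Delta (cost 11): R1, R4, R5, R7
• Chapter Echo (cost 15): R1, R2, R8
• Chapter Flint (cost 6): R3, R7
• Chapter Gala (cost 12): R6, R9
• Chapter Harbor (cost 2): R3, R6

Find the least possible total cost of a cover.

29

Atlas, Bravo, Delta, Harbor together cover every achievement (Atlas ∪ Bravo ∪ Delta ∪ Harbor = {R1, R2, R3, R4, R5, R6, R7, R8, R9}); total cost 6 + 10 + 11 + 2 = 29.
No covering selection has total cost below 29.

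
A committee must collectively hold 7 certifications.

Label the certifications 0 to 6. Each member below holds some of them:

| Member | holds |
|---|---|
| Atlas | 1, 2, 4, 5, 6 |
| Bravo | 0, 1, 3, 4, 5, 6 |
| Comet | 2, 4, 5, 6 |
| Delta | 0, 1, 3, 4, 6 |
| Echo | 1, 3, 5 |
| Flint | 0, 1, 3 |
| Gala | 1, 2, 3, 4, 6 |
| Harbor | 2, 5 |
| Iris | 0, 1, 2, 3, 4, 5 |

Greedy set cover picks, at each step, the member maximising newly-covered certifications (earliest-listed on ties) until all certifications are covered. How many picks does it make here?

Greedy: pick Bravo (covers 6 new) → pick Atlas (covers 1 new). Total picks: 2.

2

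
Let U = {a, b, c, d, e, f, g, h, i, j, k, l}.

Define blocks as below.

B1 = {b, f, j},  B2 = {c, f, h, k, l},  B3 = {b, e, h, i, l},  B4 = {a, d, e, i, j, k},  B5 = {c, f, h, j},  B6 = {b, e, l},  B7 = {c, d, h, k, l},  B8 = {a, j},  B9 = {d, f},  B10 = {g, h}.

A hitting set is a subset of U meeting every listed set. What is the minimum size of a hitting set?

Take T = {d, e, h, j}. Each listed block contains at least one of these, so T is a hitting set of size 4.
The blocks B6, B8, B9, B10 are pairwise disjoint, so any hitting set needs a separate element for each — at least 4. Hence 4 is optimal.

4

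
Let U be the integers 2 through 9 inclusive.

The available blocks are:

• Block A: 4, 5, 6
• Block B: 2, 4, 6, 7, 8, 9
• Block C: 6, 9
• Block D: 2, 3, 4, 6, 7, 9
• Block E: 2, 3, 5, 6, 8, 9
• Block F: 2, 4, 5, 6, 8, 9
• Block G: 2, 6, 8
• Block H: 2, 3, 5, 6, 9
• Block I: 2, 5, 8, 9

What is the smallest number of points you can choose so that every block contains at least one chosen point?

Take T = {2, 6}. Each listed block contains at least one of these, so T is a hitting set of size 2.
No single point lies in every block, so at least 2 are needed and 2 is optimal.

2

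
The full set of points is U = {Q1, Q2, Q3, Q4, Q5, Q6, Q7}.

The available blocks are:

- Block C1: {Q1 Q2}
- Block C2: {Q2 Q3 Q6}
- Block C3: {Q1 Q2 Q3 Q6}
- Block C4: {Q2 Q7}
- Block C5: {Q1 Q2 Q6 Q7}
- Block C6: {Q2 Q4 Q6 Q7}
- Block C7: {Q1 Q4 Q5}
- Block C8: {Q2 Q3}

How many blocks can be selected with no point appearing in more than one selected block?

2

C7, C8 are pairwise disjoint (C7={Q1,Q4,Q5}; C8={Q2,Q3}).
Every remaining block overlaps one of these, and no 3 of the listed blocks are pairwise disjoint, so 2 is the maximum.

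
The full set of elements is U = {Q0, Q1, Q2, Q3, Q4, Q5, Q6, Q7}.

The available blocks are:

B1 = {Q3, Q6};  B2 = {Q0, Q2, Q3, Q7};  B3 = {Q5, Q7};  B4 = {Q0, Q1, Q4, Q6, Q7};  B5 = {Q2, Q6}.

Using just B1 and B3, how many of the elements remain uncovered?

Union of B1, B3 = {Q3, Q5, Q6, Q7}.
Not covered: Q0, Q1, Q2, Q4 — 4 elements.

4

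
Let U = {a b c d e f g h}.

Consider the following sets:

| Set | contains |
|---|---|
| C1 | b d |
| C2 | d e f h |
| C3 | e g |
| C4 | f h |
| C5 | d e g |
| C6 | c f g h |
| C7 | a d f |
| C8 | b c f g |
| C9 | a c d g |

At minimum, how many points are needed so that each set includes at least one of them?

T = {d, e, f} meets every set (each contains at least one member of T), and |T| = 3.
The sets C1, C3, C4 are pairwise disjoint, so any hitting set needs a separate point for each — at least 3. Hence 3 is optimal.

3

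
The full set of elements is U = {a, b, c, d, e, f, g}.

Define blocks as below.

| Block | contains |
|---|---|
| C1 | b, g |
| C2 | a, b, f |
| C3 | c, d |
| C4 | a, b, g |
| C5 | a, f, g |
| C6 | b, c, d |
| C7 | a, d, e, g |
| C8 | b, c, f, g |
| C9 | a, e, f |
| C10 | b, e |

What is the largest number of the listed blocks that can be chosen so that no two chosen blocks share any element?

3

C1, C3, C9 are pairwise disjoint (C1={b,g}; C3={c,d}; C9={a,e,f}).
Every remaining block overlaps one of these, and no 4 of the listed blocks are pairwise disjoint, so 3 is the maximum.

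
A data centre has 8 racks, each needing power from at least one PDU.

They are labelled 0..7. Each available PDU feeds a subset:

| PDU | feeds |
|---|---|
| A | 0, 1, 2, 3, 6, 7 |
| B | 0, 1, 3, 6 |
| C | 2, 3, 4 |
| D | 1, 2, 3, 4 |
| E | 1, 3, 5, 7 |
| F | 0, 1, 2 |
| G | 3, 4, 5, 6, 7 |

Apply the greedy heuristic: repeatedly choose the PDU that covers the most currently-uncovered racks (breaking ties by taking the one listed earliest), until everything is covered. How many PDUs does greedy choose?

2

Greedy: pick A (covers 6 new) → pick G (covers 2 new). Total picks: 2.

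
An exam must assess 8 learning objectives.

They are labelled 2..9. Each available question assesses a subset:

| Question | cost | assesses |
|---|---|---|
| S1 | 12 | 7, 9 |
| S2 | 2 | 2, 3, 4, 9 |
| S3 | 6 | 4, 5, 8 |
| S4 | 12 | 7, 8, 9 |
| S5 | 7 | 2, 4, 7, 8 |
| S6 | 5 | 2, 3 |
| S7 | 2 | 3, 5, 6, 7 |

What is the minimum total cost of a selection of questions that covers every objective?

10

S2, S3, S7 together cover every objective (S2 ∪ S3 ∪ S7 = {2, 3, 4, 5, 6, 7, 8, 9}); total cost 2 + 6 + 2 = 10.
No covering selection has total cost below 10.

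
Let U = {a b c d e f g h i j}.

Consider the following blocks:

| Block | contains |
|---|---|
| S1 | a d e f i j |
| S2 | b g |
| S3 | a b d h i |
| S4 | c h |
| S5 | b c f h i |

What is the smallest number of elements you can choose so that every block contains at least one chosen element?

T = {a, c, g} meets every block (each contains at least one member of T), and |T| = 3.
The blocks S1, S2, S4 are pairwise disjoint, so any hitting set needs a separate element for each — at least 3. Hence 3 is optimal.

3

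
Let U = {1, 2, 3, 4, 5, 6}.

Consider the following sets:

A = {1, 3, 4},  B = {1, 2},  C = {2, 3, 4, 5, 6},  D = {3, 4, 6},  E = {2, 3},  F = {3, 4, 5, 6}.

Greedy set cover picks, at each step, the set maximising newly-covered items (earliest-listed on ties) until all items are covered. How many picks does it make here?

Greedy: pick C (covers 5 new) → pick A (covers 1 new). Total picks: 2.

2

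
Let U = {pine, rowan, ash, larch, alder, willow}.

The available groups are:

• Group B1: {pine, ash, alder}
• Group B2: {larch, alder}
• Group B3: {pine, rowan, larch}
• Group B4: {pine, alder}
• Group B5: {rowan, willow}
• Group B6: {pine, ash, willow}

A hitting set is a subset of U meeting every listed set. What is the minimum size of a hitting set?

3

Take H = {pine, larch, willow}. Each listed group contains at least one of these, so H is a hitting set of size 3.
No choice of 2 elements meets every group, so 3 is the minimum.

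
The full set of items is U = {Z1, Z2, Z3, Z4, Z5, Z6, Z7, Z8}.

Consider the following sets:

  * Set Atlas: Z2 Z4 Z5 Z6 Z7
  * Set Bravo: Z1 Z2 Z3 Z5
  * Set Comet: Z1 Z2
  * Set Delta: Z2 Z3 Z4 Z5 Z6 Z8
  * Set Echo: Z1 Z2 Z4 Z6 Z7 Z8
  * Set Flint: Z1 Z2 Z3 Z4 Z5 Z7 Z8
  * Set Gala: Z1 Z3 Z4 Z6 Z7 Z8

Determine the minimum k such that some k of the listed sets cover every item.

Take {Delta, Flint}. Their union is {Z1, Z2, Z3, Z4, Z5, Z6, Z7, Z8}, which is all 8 items.
No single set has all 8 items (the largest, Flint, has 7), so 2 is optimal.

2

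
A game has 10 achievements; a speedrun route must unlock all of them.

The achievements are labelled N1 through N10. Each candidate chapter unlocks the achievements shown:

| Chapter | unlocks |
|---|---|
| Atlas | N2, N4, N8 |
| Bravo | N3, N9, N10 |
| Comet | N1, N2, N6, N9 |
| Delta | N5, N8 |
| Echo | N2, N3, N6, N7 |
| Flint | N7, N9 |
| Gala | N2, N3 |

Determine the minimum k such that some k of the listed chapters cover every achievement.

5

Atlas and Bravo and Comet and Delta and Flint together: Atlas ∪ Bravo ∪ Comet ∪ Delta ∪ Flint = {N1, N2, N3, N4, N5, N6, N7, N8, N9, N10} — every achievement is covered.
No 4 of the 7 chapters cover everything (all 35 combinations miss at least one achievement), so 5 is optimal.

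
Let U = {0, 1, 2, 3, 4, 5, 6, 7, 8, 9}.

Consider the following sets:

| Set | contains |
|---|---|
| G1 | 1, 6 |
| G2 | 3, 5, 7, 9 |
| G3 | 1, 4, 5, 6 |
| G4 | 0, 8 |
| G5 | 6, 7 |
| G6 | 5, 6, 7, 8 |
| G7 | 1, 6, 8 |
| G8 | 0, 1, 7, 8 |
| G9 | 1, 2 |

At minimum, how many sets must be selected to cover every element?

G2, G3, G8, and G9 cover everything between them: the union {0, 1, 2, 3, 4, 5, 6, 7, 8, 9} is all of U.
No 3 of the 9 sets cover everything (all 84 combinations miss at least one element), so 4 is optimal.

4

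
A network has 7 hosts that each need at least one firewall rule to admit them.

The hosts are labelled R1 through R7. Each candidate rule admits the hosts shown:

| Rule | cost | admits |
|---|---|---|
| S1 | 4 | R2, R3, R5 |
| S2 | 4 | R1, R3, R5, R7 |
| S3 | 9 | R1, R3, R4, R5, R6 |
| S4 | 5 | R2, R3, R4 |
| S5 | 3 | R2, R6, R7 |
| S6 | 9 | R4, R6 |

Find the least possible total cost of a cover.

S2, S4, S5 together cover every host (S2 ∪ S4 ∪ S5 = {R1, R2, R3, R4, R5, R6, R7}); total cost 4 + 5 + 3 = 12.
No covering selection has total cost below 12.

12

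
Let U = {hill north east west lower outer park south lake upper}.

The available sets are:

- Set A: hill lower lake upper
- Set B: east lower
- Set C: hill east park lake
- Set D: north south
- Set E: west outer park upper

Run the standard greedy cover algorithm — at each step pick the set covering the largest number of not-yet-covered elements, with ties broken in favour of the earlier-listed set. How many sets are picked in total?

4

Greedy: pick A (covers 4 new) → pick E (covers 3 new) → pick D (covers 2 new) → pick B (covers 1 new). Total picks: 4.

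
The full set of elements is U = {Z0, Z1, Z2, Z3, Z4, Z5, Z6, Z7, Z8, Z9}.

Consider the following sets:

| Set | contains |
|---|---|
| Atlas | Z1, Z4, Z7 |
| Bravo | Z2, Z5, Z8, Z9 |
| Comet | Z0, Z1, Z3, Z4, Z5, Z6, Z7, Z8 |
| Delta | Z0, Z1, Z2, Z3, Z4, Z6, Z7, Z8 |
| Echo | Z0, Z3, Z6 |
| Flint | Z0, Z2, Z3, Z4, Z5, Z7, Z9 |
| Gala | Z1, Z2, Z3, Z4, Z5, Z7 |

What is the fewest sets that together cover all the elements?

Take {Comet, Flint}. Their union is {Z0, Z1, Z2, Z3, Z4, Z5, Z6, Z7, Z8, Z9}, which is all 10 elements.
No single set has all 10 elements (the largest, Comet, has 8), so 2 is optimal.

2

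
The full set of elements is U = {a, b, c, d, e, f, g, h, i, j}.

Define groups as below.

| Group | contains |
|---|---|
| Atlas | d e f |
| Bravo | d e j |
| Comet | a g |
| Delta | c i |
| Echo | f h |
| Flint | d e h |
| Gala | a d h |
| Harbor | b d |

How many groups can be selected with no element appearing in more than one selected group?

4

Comet, Delta, Echo, Harbor are pairwise disjoint (Comet={a,g}; Delta={c,i}; Echo={f,h}; Harbor={b,d}).
Every remaining group overlaps one of these, and no 5 of the listed groups are pairwise disjoint, so 4 is the maximum.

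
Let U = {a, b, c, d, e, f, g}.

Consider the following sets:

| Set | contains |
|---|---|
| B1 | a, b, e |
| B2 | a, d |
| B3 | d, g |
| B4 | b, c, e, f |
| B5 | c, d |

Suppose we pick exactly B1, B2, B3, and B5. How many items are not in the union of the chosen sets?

1

Union of B1, B2, B3, B5 = {a, b, c, d, e, g}.
Not covered: f — 1 item.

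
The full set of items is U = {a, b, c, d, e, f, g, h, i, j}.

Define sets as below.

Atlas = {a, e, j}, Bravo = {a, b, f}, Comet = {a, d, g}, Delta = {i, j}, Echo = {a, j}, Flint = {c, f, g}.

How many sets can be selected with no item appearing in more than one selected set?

2

Comet, Delta are pairwise disjoint (Comet={a,d,g}; Delta={i,j}).
Every remaining set overlaps one of these, and no 3 of the listed sets are pairwise disjoint, so 2 is the maximum.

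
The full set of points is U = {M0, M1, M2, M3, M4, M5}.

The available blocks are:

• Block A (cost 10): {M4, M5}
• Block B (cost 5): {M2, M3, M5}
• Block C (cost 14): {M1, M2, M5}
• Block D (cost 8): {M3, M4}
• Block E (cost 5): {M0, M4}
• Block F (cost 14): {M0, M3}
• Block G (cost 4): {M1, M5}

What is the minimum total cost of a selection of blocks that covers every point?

14

B, E, G together cover every point (B ∪ E ∪ G = {M0, M1, M2, M3, M4, M5}); total cost 5 + 5 + 4 = 14.
No covering selection has total cost below 14.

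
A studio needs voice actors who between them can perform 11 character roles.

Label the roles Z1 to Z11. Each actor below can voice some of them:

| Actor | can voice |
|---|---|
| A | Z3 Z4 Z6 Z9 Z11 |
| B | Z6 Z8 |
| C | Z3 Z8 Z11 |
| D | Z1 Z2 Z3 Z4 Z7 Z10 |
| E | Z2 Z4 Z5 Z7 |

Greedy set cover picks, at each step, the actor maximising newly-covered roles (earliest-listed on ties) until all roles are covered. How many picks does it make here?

Greedy: pick D (covers 6 new) → pick A (covers 3 new) → pick B (covers 1 new) → pick E (covers 1 new). Total picks: 4.

4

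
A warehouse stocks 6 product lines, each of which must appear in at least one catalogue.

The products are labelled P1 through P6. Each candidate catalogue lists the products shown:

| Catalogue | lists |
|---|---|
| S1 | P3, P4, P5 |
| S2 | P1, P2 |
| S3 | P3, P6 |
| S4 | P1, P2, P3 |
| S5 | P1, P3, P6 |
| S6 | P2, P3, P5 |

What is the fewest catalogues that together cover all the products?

S1 and S5 and S6 together: S1 ∪ S5 ∪ S6 = {P1, P2, P3, P4, P5, P6} — every product is covered.
Only S1 contains P4, so S1 is forced; the remaining 3 products need at least 2 more catalogues (each remaining catalogue adds at most 2) — so at least 3 catalogues are needed, and 3 is optimal.

3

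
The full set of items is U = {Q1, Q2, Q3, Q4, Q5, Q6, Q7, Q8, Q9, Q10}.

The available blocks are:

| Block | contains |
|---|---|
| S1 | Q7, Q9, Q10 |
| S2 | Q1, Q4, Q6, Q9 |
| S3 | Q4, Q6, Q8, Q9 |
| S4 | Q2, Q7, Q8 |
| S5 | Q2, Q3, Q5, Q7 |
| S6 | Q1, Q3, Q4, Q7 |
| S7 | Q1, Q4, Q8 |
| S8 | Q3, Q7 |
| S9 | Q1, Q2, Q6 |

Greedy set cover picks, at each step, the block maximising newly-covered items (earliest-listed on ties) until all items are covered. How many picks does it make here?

4

Greedy: pick S2 (covers 4 new) → pick S5 (covers 4 new) → pick S1 (covers 1 new) → pick S3 (covers 1 new). Total picks: 4.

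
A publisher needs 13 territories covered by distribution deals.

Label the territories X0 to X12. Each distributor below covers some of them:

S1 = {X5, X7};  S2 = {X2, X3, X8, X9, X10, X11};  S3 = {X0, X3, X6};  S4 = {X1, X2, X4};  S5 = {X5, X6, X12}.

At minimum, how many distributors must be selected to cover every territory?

Take {S1, S2, S3, S4, S5}. Their union is {X0, X1, X2, X3, X4, X5, X6, X7, X8, X9, X10, X11, X12}, which is all 13 territories.
No 4 of the 5 distributors cover everything (all 5 combinations miss at least one territory), so 5 is optimal.

5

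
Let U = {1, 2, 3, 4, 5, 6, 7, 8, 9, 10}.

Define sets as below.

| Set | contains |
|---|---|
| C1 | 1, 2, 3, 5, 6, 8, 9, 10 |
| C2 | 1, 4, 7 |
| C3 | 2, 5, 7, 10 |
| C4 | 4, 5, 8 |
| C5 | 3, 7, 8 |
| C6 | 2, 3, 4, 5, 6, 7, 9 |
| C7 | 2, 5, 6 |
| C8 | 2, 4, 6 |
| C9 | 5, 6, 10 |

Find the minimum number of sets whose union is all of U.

C1 and C2 together: C1 ∪ C2 = {1, 2, 3, 4, 5, 6, 7, 8, 9, 10} — every element is covered.
No single set has all 10 elements (the largest, C1, has 8), so 2 is optimal.

2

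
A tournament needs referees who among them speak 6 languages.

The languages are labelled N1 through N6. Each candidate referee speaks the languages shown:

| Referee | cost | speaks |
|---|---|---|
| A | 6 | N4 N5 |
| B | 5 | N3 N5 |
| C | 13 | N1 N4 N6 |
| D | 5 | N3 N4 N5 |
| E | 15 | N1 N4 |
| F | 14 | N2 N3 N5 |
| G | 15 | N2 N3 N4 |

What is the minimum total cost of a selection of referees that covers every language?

27

C, F together cover every language (C ∪ F = {N1, N2, N3, N4, N5, N6}); total cost 13 + 14 = 27.
The greedy pick D, C, F costs 32; no covering selection beats 27.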